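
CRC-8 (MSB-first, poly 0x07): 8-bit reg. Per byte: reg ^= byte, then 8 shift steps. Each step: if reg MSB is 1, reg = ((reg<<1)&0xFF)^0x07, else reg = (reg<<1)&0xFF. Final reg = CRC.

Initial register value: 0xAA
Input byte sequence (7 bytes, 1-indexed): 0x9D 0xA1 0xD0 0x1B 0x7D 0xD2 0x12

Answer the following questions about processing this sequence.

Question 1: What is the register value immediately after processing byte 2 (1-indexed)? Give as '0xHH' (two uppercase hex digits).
After byte 1 (0x9D): reg=0x85
After byte 2 (0xA1): reg=0xFC

Answer: 0xFC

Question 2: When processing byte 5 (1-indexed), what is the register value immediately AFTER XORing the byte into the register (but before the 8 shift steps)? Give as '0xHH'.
Answer: 0x6E

Derivation:
Register before byte 5: 0x13
Byte 5: 0x7D
0x13 XOR 0x7D = 0x6E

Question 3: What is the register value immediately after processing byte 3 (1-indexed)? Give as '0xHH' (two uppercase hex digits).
After byte 1 (0x9D): reg=0x85
After byte 2 (0xA1): reg=0xFC
After byte 3 (0xD0): reg=0xC4

Answer: 0xC4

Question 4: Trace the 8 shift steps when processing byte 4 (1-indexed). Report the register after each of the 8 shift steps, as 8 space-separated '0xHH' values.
After byte 1 (0x9D): reg=0x85
After byte 2 (0xA1): reg=0xFC
After byte 3 (0xD0): reg=0xC4
Register before byte 4: 0xC4
After XOR with byte 0x1B: 0xDF

Answer: 0xB9 0x75 0xEA 0xD3 0xA1 0x45 0x8A 0x13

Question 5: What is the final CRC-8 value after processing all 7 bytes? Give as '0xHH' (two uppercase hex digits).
Answer: 0x07

Derivation:
After byte 1 (0x9D): reg=0x85
After byte 2 (0xA1): reg=0xFC
After byte 3 (0xD0): reg=0xC4
After byte 4 (0x1B): reg=0x13
After byte 5 (0x7D): reg=0x0D
After byte 6 (0xD2): reg=0x13
After byte 7 (0x12): reg=0x07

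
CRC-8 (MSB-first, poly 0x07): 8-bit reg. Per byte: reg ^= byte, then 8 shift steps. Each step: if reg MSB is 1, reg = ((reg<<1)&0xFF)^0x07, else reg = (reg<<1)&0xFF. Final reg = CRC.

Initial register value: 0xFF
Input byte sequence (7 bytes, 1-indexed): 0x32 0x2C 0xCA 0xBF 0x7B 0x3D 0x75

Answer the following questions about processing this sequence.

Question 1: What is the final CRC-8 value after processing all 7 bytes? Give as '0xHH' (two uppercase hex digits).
After byte 1 (0x32): reg=0x6D
After byte 2 (0x2C): reg=0xC0
After byte 3 (0xCA): reg=0x36
After byte 4 (0xBF): reg=0xB6
After byte 5 (0x7B): reg=0x6D
After byte 6 (0x3D): reg=0xB7
After byte 7 (0x75): reg=0x40

Answer: 0x40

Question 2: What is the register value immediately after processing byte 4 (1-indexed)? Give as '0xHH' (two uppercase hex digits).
After byte 1 (0x32): reg=0x6D
After byte 2 (0x2C): reg=0xC0
After byte 3 (0xCA): reg=0x36
After byte 4 (0xBF): reg=0xB6

Answer: 0xB6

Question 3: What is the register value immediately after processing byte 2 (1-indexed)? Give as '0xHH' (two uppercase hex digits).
After byte 1 (0x32): reg=0x6D
After byte 2 (0x2C): reg=0xC0

Answer: 0xC0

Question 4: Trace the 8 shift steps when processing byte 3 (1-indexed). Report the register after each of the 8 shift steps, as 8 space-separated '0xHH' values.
Answer: 0x14 0x28 0x50 0xA0 0x47 0x8E 0x1B 0x36

Derivation:
After byte 1 (0x32): reg=0x6D
After byte 2 (0x2C): reg=0xC0
Register before byte 3: 0xC0
After XOR with byte 0xCA: 0x0A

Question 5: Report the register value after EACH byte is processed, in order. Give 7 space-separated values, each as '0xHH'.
0x6D 0xC0 0x36 0xB6 0x6D 0xB7 0x40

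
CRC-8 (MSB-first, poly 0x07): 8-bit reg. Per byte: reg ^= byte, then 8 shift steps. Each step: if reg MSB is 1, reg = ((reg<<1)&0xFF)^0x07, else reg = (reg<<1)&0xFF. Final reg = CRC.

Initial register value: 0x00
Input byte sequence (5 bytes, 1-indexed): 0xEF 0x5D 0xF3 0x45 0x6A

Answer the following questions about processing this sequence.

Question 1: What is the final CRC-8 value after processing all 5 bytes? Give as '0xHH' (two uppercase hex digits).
After byte 1 (0xEF): reg=0x83
After byte 2 (0x5D): reg=0x14
After byte 3 (0xF3): reg=0xBB
After byte 4 (0x45): reg=0xF4
After byte 5 (0x6A): reg=0xD3

Answer: 0xD3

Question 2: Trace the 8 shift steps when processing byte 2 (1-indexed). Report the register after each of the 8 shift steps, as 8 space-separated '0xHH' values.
Answer: 0xBB 0x71 0xE2 0xC3 0x81 0x05 0x0A 0x14

Derivation:
After byte 1 (0xEF): reg=0x83
Register before byte 2: 0x83
After XOR with byte 0x5D: 0xDE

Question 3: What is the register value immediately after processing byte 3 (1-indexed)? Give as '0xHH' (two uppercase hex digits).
After byte 1 (0xEF): reg=0x83
After byte 2 (0x5D): reg=0x14
After byte 3 (0xF3): reg=0xBB

Answer: 0xBB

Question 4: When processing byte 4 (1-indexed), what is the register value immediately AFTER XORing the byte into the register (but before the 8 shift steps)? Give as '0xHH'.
Register before byte 4: 0xBB
Byte 4: 0x45
0xBB XOR 0x45 = 0xFE

Answer: 0xFE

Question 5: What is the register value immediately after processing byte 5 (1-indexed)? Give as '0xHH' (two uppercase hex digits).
After byte 1 (0xEF): reg=0x83
After byte 2 (0x5D): reg=0x14
After byte 3 (0xF3): reg=0xBB
After byte 4 (0x45): reg=0xF4
After byte 5 (0x6A): reg=0xD3

Answer: 0xD3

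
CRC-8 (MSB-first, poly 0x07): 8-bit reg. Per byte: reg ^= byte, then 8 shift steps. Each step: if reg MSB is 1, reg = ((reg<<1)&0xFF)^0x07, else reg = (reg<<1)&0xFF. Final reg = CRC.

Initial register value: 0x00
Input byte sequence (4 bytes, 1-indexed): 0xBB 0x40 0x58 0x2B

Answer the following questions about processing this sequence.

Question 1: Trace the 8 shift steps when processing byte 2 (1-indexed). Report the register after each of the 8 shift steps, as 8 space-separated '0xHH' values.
After byte 1 (0xBB): reg=0x28
Register before byte 2: 0x28
After XOR with byte 0x40: 0x68

Answer: 0xD0 0xA7 0x49 0x92 0x23 0x46 0x8C 0x1F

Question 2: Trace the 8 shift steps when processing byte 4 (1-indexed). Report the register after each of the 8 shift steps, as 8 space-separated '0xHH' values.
Answer: 0xF5 0xED 0xDD 0xBD 0x7D 0xFA 0xF3 0xE1

Derivation:
After byte 1 (0xBB): reg=0x28
After byte 2 (0x40): reg=0x1F
After byte 3 (0x58): reg=0xD2
Register before byte 4: 0xD2
After XOR with byte 0x2B: 0xF9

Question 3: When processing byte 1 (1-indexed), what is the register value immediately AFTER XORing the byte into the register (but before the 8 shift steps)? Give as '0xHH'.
Answer: 0xBB

Derivation:
Register before byte 1: 0x00
Byte 1: 0xBB
0x00 XOR 0xBB = 0xBB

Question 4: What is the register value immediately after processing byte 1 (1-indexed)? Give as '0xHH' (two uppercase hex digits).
After byte 1 (0xBB): reg=0x28

Answer: 0x28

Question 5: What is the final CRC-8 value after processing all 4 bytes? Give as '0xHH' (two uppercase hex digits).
After byte 1 (0xBB): reg=0x28
After byte 2 (0x40): reg=0x1F
After byte 3 (0x58): reg=0xD2
After byte 4 (0x2B): reg=0xE1

Answer: 0xE1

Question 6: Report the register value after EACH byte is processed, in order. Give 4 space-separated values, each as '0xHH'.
0x28 0x1F 0xD2 0xE1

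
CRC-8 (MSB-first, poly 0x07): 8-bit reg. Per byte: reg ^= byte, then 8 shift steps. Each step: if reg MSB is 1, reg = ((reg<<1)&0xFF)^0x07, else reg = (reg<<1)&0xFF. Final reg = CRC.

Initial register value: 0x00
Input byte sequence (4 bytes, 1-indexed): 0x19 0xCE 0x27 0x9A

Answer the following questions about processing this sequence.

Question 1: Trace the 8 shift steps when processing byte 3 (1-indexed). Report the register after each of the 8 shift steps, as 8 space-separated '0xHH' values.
Answer: 0x55 0xAA 0x53 0xA6 0x4B 0x96 0x2B 0x56

Derivation:
After byte 1 (0x19): reg=0x4F
After byte 2 (0xCE): reg=0x8E
Register before byte 3: 0x8E
After XOR with byte 0x27: 0xA9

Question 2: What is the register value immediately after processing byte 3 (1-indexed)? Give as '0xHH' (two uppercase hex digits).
Answer: 0x56

Derivation:
After byte 1 (0x19): reg=0x4F
After byte 2 (0xCE): reg=0x8E
After byte 3 (0x27): reg=0x56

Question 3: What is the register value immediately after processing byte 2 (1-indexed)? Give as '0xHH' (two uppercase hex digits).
After byte 1 (0x19): reg=0x4F
After byte 2 (0xCE): reg=0x8E

Answer: 0x8E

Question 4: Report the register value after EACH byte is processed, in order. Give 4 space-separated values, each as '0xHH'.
0x4F 0x8E 0x56 0x6A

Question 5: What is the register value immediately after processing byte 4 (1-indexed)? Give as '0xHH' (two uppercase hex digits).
Answer: 0x6A

Derivation:
After byte 1 (0x19): reg=0x4F
After byte 2 (0xCE): reg=0x8E
After byte 3 (0x27): reg=0x56
After byte 4 (0x9A): reg=0x6A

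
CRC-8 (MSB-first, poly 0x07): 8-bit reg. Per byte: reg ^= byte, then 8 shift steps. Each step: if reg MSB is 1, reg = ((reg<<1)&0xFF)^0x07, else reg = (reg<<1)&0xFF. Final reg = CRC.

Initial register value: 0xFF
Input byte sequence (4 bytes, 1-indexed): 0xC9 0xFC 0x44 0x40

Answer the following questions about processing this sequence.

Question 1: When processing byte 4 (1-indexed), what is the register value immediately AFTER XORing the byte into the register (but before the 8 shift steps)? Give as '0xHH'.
Answer: 0xEF

Derivation:
Register before byte 4: 0xAF
Byte 4: 0x40
0xAF XOR 0x40 = 0xEF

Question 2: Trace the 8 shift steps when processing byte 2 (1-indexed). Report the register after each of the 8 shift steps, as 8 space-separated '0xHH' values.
After byte 1 (0xC9): reg=0x82
Register before byte 2: 0x82
After XOR with byte 0xFC: 0x7E

Answer: 0xFC 0xFF 0xF9 0xF5 0xED 0xDD 0xBD 0x7D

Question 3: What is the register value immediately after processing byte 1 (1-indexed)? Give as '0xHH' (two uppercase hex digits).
After byte 1 (0xC9): reg=0x82

Answer: 0x82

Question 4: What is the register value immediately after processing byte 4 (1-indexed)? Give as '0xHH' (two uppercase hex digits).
After byte 1 (0xC9): reg=0x82
After byte 2 (0xFC): reg=0x7D
After byte 3 (0x44): reg=0xAF
After byte 4 (0x40): reg=0x83

Answer: 0x83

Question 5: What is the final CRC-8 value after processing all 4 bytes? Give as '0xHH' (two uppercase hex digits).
After byte 1 (0xC9): reg=0x82
After byte 2 (0xFC): reg=0x7D
After byte 3 (0x44): reg=0xAF
After byte 4 (0x40): reg=0x83

Answer: 0x83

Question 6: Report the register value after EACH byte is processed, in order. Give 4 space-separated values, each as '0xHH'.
0x82 0x7D 0xAF 0x83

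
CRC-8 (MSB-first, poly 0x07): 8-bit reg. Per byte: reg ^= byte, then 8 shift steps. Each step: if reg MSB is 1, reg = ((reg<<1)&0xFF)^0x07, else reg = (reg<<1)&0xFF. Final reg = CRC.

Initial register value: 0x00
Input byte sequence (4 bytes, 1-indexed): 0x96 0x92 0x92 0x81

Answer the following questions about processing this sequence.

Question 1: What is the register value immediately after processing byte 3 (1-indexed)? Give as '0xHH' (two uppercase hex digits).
Answer: 0xE8

Derivation:
After byte 1 (0x96): reg=0xEB
After byte 2 (0x92): reg=0x68
After byte 3 (0x92): reg=0xE8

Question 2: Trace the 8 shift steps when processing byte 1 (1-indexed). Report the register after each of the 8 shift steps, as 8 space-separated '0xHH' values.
Answer: 0x2B 0x56 0xAC 0x5F 0xBE 0x7B 0xF6 0xEB

Derivation:
Register before byte 1: 0x00
After XOR with byte 0x96: 0x96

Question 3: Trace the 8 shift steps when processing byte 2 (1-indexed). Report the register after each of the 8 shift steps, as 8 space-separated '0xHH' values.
After byte 1 (0x96): reg=0xEB
Register before byte 2: 0xEB
After XOR with byte 0x92: 0x79

Answer: 0xF2 0xE3 0xC1 0x85 0x0D 0x1A 0x34 0x68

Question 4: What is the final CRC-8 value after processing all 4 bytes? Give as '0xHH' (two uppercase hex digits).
After byte 1 (0x96): reg=0xEB
After byte 2 (0x92): reg=0x68
After byte 3 (0x92): reg=0xE8
After byte 4 (0x81): reg=0x18

Answer: 0x18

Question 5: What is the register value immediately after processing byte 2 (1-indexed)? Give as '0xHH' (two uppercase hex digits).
After byte 1 (0x96): reg=0xEB
After byte 2 (0x92): reg=0x68

Answer: 0x68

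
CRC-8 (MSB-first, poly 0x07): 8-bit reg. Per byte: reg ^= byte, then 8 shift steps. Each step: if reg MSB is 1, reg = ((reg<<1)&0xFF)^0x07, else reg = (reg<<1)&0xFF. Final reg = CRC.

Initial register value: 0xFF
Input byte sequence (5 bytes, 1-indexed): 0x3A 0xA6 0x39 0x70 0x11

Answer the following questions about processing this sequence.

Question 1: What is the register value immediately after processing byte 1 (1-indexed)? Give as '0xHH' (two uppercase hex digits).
Answer: 0x55

Derivation:
After byte 1 (0x3A): reg=0x55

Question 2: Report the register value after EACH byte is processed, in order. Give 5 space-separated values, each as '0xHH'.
0x55 0xD7 0x84 0xC2 0x37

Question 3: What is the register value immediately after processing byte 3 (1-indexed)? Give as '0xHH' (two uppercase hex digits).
Answer: 0x84

Derivation:
After byte 1 (0x3A): reg=0x55
After byte 2 (0xA6): reg=0xD7
After byte 3 (0x39): reg=0x84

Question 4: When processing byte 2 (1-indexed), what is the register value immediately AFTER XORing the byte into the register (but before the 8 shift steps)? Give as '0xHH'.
Register before byte 2: 0x55
Byte 2: 0xA6
0x55 XOR 0xA6 = 0xF3

Answer: 0xF3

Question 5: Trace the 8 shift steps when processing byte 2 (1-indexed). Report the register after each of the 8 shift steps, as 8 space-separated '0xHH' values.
Answer: 0xE1 0xC5 0x8D 0x1D 0x3A 0x74 0xE8 0xD7

Derivation:
After byte 1 (0x3A): reg=0x55
Register before byte 2: 0x55
After XOR with byte 0xA6: 0xF3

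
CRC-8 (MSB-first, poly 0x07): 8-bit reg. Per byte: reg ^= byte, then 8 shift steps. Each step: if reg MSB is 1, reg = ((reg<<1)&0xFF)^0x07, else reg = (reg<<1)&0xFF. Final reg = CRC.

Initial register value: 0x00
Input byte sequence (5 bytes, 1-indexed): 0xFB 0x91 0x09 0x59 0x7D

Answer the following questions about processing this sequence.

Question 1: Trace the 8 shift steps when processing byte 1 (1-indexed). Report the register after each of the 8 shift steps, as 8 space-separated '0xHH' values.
Answer: 0xF1 0xE5 0xCD 0x9D 0x3D 0x7A 0xF4 0xEF

Derivation:
Register before byte 1: 0x00
After XOR with byte 0xFB: 0xFB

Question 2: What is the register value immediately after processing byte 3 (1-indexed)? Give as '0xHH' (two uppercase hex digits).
After byte 1 (0xFB): reg=0xEF
After byte 2 (0x91): reg=0x7D
After byte 3 (0x09): reg=0x4B

Answer: 0x4B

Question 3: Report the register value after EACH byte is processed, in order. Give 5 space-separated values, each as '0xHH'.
0xEF 0x7D 0x4B 0x7E 0x09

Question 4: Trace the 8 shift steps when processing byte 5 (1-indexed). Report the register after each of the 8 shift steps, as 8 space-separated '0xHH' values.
Answer: 0x06 0x0C 0x18 0x30 0x60 0xC0 0x87 0x09

Derivation:
After byte 1 (0xFB): reg=0xEF
After byte 2 (0x91): reg=0x7D
After byte 3 (0x09): reg=0x4B
After byte 4 (0x59): reg=0x7E
Register before byte 5: 0x7E
After XOR with byte 0x7D: 0x03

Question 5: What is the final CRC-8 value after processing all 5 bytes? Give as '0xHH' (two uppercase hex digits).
After byte 1 (0xFB): reg=0xEF
After byte 2 (0x91): reg=0x7D
After byte 3 (0x09): reg=0x4B
After byte 4 (0x59): reg=0x7E
After byte 5 (0x7D): reg=0x09

Answer: 0x09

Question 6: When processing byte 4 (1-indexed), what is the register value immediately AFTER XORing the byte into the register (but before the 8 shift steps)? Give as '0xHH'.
Answer: 0x12

Derivation:
Register before byte 4: 0x4B
Byte 4: 0x59
0x4B XOR 0x59 = 0x12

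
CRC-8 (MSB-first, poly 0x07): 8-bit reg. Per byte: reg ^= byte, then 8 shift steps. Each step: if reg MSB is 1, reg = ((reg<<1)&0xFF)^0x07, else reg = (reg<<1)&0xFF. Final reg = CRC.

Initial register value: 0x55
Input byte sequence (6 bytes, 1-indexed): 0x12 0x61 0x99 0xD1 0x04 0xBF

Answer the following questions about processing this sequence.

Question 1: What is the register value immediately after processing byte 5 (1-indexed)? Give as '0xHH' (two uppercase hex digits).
After byte 1 (0x12): reg=0xD2
After byte 2 (0x61): reg=0x10
After byte 3 (0x99): reg=0xB6
After byte 4 (0xD1): reg=0x32
After byte 5 (0x04): reg=0x82

Answer: 0x82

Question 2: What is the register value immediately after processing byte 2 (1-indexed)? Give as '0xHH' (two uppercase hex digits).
After byte 1 (0x12): reg=0xD2
After byte 2 (0x61): reg=0x10

Answer: 0x10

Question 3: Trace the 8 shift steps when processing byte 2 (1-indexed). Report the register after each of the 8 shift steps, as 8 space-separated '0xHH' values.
After byte 1 (0x12): reg=0xD2
Register before byte 2: 0xD2
After XOR with byte 0x61: 0xB3

Answer: 0x61 0xC2 0x83 0x01 0x02 0x04 0x08 0x10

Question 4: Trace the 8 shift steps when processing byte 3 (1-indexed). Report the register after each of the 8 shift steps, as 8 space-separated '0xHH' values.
Answer: 0x15 0x2A 0x54 0xA8 0x57 0xAE 0x5B 0xB6

Derivation:
After byte 1 (0x12): reg=0xD2
After byte 2 (0x61): reg=0x10
Register before byte 3: 0x10
After XOR with byte 0x99: 0x89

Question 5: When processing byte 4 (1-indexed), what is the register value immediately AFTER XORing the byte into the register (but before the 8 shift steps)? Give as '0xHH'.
Register before byte 4: 0xB6
Byte 4: 0xD1
0xB6 XOR 0xD1 = 0x67

Answer: 0x67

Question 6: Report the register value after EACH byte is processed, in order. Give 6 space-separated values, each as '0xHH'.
0xD2 0x10 0xB6 0x32 0x82 0xB3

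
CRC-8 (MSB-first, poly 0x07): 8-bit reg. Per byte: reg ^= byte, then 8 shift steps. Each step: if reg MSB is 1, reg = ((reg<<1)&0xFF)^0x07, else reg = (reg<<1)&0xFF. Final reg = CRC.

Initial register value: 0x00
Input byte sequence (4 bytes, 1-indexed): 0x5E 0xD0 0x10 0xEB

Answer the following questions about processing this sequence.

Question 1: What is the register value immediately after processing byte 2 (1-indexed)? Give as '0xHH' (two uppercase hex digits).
Answer: 0xE4

Derivation:
After byte 1 (0x5E): reg=0x9D
After byte 2 (0xD0): reg=0xE4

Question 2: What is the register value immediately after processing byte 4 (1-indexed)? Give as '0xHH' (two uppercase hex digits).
Answer: 0xDF

Derivation:
After byte 1 (0x5E): reg=0x9D
After byte 2 (0xD0): reg=0xE4
After byte 3 (0x10): reg=0xC2
After byte 4 (0xEB): reg=0xDF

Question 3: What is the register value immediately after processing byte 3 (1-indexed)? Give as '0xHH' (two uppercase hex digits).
Answer: 0xC2

Derivation:
After byte 1 (0x5E): reg=0x9D
After byte 2 (0xD0): reg=0xE4
After byte 3 (0x10): reg=0xC2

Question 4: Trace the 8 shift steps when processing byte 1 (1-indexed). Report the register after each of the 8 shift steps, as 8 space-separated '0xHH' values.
Register before byte 1: 0x00
After XOR with byte 0x5E: 0x5E

Answer: 0xBC 0x7F 0xFE 0xFB 0xF1 0xE5 0xCD 0x9D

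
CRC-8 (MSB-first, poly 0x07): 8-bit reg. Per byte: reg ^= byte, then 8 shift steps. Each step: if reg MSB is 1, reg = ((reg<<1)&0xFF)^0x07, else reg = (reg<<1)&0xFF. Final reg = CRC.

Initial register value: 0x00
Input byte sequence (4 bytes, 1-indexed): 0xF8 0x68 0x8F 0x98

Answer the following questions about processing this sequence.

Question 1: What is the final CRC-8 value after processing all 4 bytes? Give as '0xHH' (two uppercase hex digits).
After byte 1 (0xF8): reg=0xE6
After byte 2 (0x68): reg=0xA3
After byte 3 (0x8F): reg=0xC4
After byte 4 (0x98): reg=0x93

Answer: 0x93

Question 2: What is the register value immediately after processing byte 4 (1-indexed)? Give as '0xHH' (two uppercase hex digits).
Answer: 0x93

Derivation:
After byte 1 (0xF8): reg=0xE6
After byte 2 (0x68): reg=0xA3
After byte 3 (0x8F): reg=0xC4
After byte 4 (0x98): reg=0x93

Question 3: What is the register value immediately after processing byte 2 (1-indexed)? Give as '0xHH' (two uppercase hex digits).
After byte 1 (0xF8): reg=0xE6
After byte 2 (0x68): reg=0xA3

Answer: 0xA3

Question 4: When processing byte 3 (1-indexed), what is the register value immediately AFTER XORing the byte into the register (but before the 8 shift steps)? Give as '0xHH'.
Register before byte 3: 0xA3
Byte 3: 0x8F
0xA3 XOR 0x8F = 0x2C

Answer: 0x2C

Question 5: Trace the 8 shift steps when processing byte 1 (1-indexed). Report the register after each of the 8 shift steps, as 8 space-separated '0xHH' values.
Register before byte 1: 0x00
After XOR with byte 0xF8: 0xF8

Answer: 0xF7 0xE9 0xD5 0xAD 0x5D 0xBA 0x73 0xE6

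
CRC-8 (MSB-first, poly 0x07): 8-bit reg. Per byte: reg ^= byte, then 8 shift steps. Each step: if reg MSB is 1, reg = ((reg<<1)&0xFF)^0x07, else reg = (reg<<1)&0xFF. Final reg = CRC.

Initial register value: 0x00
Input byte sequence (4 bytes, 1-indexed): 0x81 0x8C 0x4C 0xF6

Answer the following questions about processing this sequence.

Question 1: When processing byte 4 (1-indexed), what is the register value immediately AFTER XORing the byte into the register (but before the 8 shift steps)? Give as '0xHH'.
Answer: 0x3F

Derivation:
Register before byte 4: 0xC9
Byte 4: 0xF6
0xC9 XOR 0xF6 = 0x3F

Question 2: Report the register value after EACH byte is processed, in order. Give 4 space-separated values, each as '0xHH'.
0x8E 0x0E 0xC9 0xBD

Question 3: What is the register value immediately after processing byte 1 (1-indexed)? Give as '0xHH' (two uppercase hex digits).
Answer: 0x8E

Derivation:
After byte 1 (0x81): reg=0x8E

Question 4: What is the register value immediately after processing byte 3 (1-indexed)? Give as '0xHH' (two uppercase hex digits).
Answer: 0xC9

Derivation:
After byte 1 (0x81): reg=0x8E
After byte 2 (0x8C): reg=0x0E
After byte 3 (0x4C): reg=0xC9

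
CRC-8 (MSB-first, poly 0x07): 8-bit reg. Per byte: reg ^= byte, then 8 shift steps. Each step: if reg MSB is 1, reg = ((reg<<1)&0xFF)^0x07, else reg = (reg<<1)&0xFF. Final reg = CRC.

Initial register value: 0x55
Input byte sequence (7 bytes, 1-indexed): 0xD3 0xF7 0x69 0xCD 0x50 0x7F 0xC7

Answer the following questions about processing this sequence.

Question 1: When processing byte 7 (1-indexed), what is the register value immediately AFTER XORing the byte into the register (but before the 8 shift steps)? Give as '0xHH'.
Answer: 0x64

Derivation:
Register before byte 7: 0xA3
Byte 7: 0xC7
0xA3 XOR 0xC7 = 0x64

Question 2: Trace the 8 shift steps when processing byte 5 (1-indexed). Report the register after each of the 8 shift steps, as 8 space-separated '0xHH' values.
After byte 1 (0xD3): reg=0x9B
After byte 2 (0xF7): reg=0x03
After byte 3 (0x69): reg=0x11
After byte 4 (0xCD): reg=0x1A
Register before byte 5: 0x1A
After XOR with byte 0x50: 0x4A

Answer: 0x94 0x2F 0x5E 0xBC 0x7F 0xFE 0xFB 0xF1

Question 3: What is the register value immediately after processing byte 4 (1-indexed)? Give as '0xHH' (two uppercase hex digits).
After byte 1 (0xD3): reg=0x9B
After byte 2 (0xF7): reg=0x03
After byte 3 (0x69): reg=0x11
After byte 4 (0xCD): reg=0x1A

Answer: 0x1A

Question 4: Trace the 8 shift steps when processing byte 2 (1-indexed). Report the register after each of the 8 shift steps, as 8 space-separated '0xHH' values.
After byte 1 (0xD3): reg=0x9B
Register before byte 2: 0x9B
After XOR with byte 0xF7: 0x6C

Answer: 0xD8 0xB7 0x69 0xD2 0xA3 0x41 0x82 0x03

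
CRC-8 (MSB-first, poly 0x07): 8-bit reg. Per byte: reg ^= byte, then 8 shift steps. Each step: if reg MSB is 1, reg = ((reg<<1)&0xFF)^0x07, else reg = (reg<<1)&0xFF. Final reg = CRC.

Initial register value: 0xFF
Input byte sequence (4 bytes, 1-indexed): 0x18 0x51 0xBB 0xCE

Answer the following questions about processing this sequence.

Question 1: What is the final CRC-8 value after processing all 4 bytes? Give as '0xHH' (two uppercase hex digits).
After byte 1 (0x18): reg=0xBB
After byte 2 (0x51): reg=0x98
After byte 3 (0xBB): reg=0xE9
After byte 4 (0xCE): reg=0xF5

Answer: 0xF5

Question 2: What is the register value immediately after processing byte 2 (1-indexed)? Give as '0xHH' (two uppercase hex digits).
Answer: 0x98

Derivation:
After byte 1 (0x18): reg=0xBB
After byte 2 (0x51): reg=0x98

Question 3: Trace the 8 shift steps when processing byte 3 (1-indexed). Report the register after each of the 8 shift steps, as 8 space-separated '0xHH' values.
Answer: 0x46 0x8C 0x1F 0x3E 0x7C 0xF8 0xF7 0xE9

Derivation:
After byte 1 (0x18): reg=0xBB
After byte 2 (0x51): reg=0x98
Register before byte 3: 0x98
After XOR with byte 0xBB: 0x23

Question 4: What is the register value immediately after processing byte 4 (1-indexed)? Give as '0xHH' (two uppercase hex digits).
After byte 1 (0x18): reg=0xBB
After byte 2 (0x51): reg=0x98
After byte 3 (0xBB): reg=0xE9
After byte 4 (0xCE): reg=0xF5

Answer: 0xF5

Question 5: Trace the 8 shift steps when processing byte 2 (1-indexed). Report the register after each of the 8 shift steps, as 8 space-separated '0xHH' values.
Answer: 0xD3 0xA1 0x45 0x8A 0x13 0x26 0x4C 0x98

Derivation:
After byte 1 (0x18): reg=0xBB
Register before byte 2: 0xBB
After XOR with byte 0x51: 0xEA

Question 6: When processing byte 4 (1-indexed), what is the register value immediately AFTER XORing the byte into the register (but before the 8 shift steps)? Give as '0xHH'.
Register before byte 4: 0xE9
Byte 4: 0xCE
0xE9 XOR 0xCE = 0x27

Answer: 0x27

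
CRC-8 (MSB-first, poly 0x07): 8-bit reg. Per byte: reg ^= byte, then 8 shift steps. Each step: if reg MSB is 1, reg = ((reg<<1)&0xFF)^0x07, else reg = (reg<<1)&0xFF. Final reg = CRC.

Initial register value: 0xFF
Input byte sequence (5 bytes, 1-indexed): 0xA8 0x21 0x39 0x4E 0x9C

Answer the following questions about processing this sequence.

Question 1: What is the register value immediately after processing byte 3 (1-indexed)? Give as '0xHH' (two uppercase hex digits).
Answer: 0x26

Derivation:
After byte 1 (0xA8): reg=0xA2
After byte 2 (0x21): reg=0x80
After byte 3 (0x39): reg=0x26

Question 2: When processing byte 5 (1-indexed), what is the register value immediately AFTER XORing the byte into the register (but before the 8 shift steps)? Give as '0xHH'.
Answer: 0x83

Derivation:
Register before byte 5: 0x1F
Byte 5: 0x9C
0x1F XOR 0x9C = 0x83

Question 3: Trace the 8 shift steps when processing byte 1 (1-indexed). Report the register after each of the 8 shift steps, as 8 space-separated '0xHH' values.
Register before byte 1: 0xFF
After XOR with byte 0xA8: 0x57

Answer: 0xAE 0x5B 0xB6 0x6B 0xD6 0xAB 0x51 0xA2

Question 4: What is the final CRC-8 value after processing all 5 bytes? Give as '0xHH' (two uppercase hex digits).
Answer: 0x80

Derivation:
After byte 1 (0xA8): reg=0xA2
After byte 2 (0x21): reg=0x80
After byte 3 (0x39): reg=0x26
After byte 4 (0x4E): reg=0x1F
After byte 5 (0x9C): reg=0x80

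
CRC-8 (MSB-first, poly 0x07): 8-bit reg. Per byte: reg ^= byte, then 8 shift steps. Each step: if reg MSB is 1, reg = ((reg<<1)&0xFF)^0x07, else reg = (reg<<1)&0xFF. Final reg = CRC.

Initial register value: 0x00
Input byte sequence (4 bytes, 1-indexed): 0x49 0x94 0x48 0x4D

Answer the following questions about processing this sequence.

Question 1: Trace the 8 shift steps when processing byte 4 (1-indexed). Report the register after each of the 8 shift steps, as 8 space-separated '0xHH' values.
After byte 1 (0x49): reg=0xF8
After byte 2 (0x94): reg=0x03
After byte 3 (0x48): reg=0xF6
Register before byte 4: 0xF6
After XOR with byte 0x4D: 0xBB

Answer: 0x71 0xE2 0xC3 0x81 0x05 0x0A 0x14 0x28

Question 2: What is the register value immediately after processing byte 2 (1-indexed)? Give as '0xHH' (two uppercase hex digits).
Answer: 0x03

Derivation:
After byte 1 (0x49): reg=0xF8
After byte 2 (0x94): reg=0x03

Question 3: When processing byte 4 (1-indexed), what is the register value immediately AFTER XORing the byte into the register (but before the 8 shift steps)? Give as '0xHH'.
Answer: 0xBB

Derivation:
Register before byte 4: 0xF6
Byte 4: 0x4D
0xF6 XOR 0x4D = 0xBB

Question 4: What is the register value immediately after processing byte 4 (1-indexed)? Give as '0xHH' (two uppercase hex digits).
After byte 1 (0x49): reg=0xF8
After byte 2 (0x94): reg=0x03
After byte 3 (0x48): reg=0xF6
After byte 4 (0x4D): reg=0x28

Answer: 0x28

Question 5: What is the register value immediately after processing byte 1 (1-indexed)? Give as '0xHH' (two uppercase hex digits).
After byte 1 (0x49): reg=0xF8

Answer: 0xF8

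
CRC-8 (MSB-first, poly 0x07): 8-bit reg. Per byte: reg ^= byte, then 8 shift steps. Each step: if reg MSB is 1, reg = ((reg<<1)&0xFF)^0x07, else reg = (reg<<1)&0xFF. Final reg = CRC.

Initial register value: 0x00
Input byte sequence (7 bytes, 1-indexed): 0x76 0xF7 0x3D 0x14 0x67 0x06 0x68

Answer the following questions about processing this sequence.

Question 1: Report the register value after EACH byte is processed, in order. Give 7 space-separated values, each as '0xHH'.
0x45 0x17 0xD6 0x40 0xF5 0xD7 0x34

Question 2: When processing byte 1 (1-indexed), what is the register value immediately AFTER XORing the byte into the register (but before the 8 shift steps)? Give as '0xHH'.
Answer: 0x76

Derivation:
Register before byte 1: 0x00
Byte 1: 0x76
0x00 XOR 0x76 = 0x76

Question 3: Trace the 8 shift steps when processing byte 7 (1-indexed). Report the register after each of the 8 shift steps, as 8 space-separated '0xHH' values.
Answer: 0x79 0xF2 0xE3 0xC1 0x85 0x0D 0x1A 0x34

Derivation:
After byte 1 (0x76): reg=0x45
After byte 2 (0xF7): reg=0x17
After byte 3 (0x3D): reg=0xD6
After byte 4 (0x14): reg=0x40
After byte 5 (0x67): reg=0xF5
After byte 6 (0x06): reg=0xD7
Register before byte 7: 0xD7
After XOR with byte 0x68: 0xBF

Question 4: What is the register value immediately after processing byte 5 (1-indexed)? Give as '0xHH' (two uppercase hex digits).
After byte 1 (0x76): reg=0x45
After byte 2 (0xF7): reg=0x17
After byte 3 (0x3D): reg=0xD6
After byte 4 (0x14): reg=0x40
After byte 5 (0x67): reg=0xF5

Answer: 0xF5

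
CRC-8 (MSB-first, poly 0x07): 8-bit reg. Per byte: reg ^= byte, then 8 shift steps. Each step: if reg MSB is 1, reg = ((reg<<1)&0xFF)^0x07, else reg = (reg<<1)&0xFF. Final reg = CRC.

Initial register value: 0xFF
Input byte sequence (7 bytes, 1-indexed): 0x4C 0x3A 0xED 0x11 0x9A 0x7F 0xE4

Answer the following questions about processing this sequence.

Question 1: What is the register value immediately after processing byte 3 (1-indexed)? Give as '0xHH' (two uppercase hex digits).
Answer: 0xA1

Derivation:
After byte 1 (0x4C): reg=0x10
After byte 2 (0x3A): reg=0xD6
After byte 3 (0xED): reg=0xA1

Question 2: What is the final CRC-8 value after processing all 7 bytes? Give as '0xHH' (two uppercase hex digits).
After byte 1 (0x4C): reg=0x10
After byte 2 (0x3A): reg=0xD6
After byte 3 (0xED): reg=0xA1
After byte 4 (0x11): reg=0x19
After byte 5 (0x9A): reg=0x80
After byte 6 (0x7F): reg=0xF3
After byte 7 (0xE4): reg=0x65

Answer: 0x65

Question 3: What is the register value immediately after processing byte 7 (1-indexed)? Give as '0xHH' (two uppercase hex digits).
After byte 1 (0x4C): reg=0x10
After byte 2 (0x3A): reg=0xD6
After byte 3 (0xED): reg=0xA1
After byte 4 (0x11): reg=0x19
After byte 5 (0x9A): reg=0x80
After byte 6 (0x7F): reg=0xF3
After byte 7 (0xE4): reg=0x65

Answer: 0x65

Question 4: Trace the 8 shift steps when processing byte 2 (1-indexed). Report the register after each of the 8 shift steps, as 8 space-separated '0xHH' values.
After byte 1 (0x4C): reg=0x10
Register before byte 2: 0x10
After XOR with byte 0x3A: 0x2A

Answer: 0x54 0xA8 0x57 0xAE 0x5B 0xB6 0x6B 0xD6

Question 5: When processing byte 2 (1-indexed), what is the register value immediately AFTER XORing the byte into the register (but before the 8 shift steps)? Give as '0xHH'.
Answer: 0x2A

Derivation:
Register before byte 2: 0x10
Byte 2: 0x3A
0x10 XOR 0x3A = 0x2A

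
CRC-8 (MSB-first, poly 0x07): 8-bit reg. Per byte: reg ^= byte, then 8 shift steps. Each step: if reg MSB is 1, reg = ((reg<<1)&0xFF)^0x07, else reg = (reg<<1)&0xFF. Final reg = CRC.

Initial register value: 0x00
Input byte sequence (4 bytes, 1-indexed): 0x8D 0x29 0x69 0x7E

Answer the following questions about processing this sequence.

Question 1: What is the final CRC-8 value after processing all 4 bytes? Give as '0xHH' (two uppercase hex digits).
After byte 1 (0x8D): reg=0xAA
After byte 2 (0x29): reg=0x80
After byte 3 (0x69): reg=0x91
After byte 4 (0x7E): reg=0x83

Answer: 0x83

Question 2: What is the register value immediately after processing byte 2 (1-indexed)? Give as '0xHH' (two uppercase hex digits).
After byte 1 (0x8D): reg=0xAA
After byte 2 (0x29): reg=0x80

Answer: 0x80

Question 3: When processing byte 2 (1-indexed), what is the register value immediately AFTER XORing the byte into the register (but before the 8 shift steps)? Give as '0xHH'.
Answer: 0x83

Derivation:
Register before byte 2: 0xAA
Byte 2: 0x29
0xAA XOR 0x29 = 0x83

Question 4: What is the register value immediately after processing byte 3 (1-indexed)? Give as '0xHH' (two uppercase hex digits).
After byte 1 (0x8D): reg=0xAA
After byte 2 (0x29): reg=0x80
After byte 3 (0x69): reg=0x91

Answer: 0x91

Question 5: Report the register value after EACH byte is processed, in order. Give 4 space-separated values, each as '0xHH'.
0xAA 0x80 0x91 0x83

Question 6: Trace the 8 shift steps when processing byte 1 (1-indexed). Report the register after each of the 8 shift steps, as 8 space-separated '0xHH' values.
Answer: 0x1D 0x3A 0x74 0xE8 0xD7 0xA9 0x55 0xAA

Derivation:
Register before byte 1: 0x00
After XOR with byte 0x8D: 0x8D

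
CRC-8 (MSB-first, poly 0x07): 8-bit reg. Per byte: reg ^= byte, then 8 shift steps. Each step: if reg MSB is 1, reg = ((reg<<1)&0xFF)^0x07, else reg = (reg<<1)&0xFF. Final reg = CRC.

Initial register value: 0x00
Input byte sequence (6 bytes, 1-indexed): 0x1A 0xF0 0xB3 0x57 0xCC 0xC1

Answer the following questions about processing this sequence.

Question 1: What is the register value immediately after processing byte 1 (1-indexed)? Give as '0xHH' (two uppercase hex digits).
After byte 1 (0x1A): reg=0x46

Answer: 0x46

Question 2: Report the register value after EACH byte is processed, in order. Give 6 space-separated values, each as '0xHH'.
0x46 0x0B 0x21 0x45 0xB6 0x42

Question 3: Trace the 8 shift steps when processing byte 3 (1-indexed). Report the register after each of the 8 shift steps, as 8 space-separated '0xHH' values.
After byte 1 (0x1A): reg=0x46
After byte 2 (0xF0): reg=0x0B
Register before byte 3: 0x0B
After XOR with byte 0xB3: 0xB8

Answer: 0x77 0xEE 0xDB 0xB1 0x65 0xCA 0x93 0x21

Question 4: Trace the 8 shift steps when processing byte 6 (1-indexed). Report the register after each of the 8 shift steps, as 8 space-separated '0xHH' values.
Answer: 0xEE 0xDB 0xB1 0x65 0xCA 0x93 0x21 0x42

Derivation:
After byte 1 (0x1A): reg=0x46
After byte 2 (0xF0): reg=0x0B
After byte 3 (0xB3): reg=0x21
After byte 4 (0x57): reg=0x45
After byte 5 (0xCC): reg=0xB6
Register before byte 6: 0xB6
After XOR with byte 0xC1: 0x77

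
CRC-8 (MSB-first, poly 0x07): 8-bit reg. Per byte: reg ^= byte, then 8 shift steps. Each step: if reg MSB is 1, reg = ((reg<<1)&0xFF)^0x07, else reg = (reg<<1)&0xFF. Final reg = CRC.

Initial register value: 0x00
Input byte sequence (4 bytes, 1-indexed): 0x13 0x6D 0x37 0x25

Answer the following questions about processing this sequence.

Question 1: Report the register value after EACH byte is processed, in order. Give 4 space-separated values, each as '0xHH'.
0x79 0x6C 0x86 0x60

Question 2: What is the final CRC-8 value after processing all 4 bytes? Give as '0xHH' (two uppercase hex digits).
Answer: 0x60

Derivation:
After byte 1 (0x13): reg=0x79
After byte 2 (0x6D): reg=0x6C
After byte 3 (0x37): reg=0x86
After byte 4 (0x25): reg=0x60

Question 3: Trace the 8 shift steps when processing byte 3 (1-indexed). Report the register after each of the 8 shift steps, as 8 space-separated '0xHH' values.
Answer: 0xB6 0x6B 0xD6 0xAB 0x51 0xA2 0x43 0x86

Derivation:
After byte 1 (0x13): reg=0x79
After byte 2 (0x6D): reg=0x6C
Register before byte 3: 0x6C
After XOR with byte 0x37: 0x5B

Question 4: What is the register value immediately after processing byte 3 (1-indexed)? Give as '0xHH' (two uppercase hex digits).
Answer: 0x86

Derivation:
After byte 1 (0x13): reg=0x79
After byte 2 (0x6D): reg=0x6C
After byte 3 (0x37): reg=0x86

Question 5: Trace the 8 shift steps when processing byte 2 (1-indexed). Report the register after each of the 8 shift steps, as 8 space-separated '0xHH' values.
After byte 1 (0x13): reg=0x79
Register before byte 2: 0x79
After XOR with byte 0x6D: 0x14

Answer: 0x28 0x50 0xA0 0x47 0x8E 0x1B 0x36 0x6C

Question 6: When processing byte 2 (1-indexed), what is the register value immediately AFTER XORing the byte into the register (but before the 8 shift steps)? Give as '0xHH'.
Register before byte 2: 0x79
Byte 2: 0x6D
0x79 XOR 0x6D = 0x14

Answer: 0x14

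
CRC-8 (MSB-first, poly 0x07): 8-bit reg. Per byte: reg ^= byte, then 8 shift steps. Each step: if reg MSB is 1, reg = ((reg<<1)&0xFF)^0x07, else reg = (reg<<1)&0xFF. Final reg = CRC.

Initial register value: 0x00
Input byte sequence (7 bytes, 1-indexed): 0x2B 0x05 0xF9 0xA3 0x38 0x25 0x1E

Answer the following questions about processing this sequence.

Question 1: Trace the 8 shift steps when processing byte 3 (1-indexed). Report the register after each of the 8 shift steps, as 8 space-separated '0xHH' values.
Answer: 0xB1 0x65 0xCA 0x93 0x21 0x42 0x84 0x0F

Derivation:
After byte 1 (0x2B): reg=0xD1
After byte 2 (0x05): reg=0x22
Register before byte 3: 0x22
After XOR with byte 0xF9: 0xDB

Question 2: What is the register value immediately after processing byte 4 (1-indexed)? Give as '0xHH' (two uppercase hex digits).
After byte 1 (0x2B): reg=0xD1
After byte 2 (0x05): reg=0x22
After byte 3 (0xF9): reg=0x0F
After byte 4 (0xA3): reg=0x4D

Answer: 0x4D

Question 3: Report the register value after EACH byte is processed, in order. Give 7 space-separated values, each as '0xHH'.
0xD1 0x22 0x0F 0x4D 0x4C 0x18 0x12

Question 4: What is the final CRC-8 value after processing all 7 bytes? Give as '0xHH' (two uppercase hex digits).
After byte 1 (0x2B): reg=0xD1
After byte 2 (0x05): reg=0x22
After byte 3 (0xF9): reg=0x0F
After byte 4 (0xA3): reg=0x4D
After byte 5 (0x38): reg=0x4C
After byte 6 (0x25): reg=0x18
After byte 7 (0x1E): reg=0x12

Answer: 0x12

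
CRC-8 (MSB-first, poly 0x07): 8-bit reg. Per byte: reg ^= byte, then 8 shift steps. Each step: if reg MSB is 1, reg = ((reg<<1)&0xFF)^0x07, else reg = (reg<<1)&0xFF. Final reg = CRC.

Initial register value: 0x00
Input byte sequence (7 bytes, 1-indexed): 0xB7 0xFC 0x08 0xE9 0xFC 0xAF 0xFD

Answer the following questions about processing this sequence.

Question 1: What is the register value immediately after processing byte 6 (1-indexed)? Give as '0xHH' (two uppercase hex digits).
After byte 1 (0xB7): reg=0x0C
After byte 2 (0xFC): reg=0xDE
After byte 3 (0x08): reg=0x2C
After byte 4 (0xE9): reg=0x55
After byte 5 (0xFC): reg=0x56
After byte 6 (0xAF): reg=0xE1

Answer: 0xE1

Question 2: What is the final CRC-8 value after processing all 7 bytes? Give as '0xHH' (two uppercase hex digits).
After byte 1 (0xB7): reg=0x0C
After byte 2 (0xFC): reg=0xDE
After byte 3 (0x08): reg=0x2C
After byte 4 (0xE9): reg=0x55
After byte 5 (0xFC): reg=0x56
After byte 6 (0xAF): reg=0xE1
After byte 7 (0xFD): reg=0x54

Answer: 0x54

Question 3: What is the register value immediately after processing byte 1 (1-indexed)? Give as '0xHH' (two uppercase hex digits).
After byte 1 (0xB7): reg=0x0C

Answer: 0x0C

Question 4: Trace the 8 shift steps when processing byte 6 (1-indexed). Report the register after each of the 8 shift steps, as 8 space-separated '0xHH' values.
After byte 1 (0xB7): reg=0x0C
After byte 2 (0xFC): reg=0xDE
After byte 3 (0x08): reg=0x2C
After byte 4 (0xE9): reg=0x55
After byte 5 (0xFC): reg=0x56
Register before byte 6: 0x56
After XOR with byte 0xAF: 0xF9

Answer: 0xF5 0xED 0xDD 0xBD 0x7D 0xFA 0xF3 0xE1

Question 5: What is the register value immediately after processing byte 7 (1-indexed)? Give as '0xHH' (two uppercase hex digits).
Answer: 0x54

Derivation:
After byte 1 (0xB7): reg=0x0C
After byte 2 (0xFC): reg=0xDE
After byte 3 (0x08): reg=0x2C
After byte 4 (0xE9): reg=0x55
After byte 5 (0xFC): reg=0x56
After byte 6 (0xAF): reg=0xE1
After byte 7 (0xFD): reg=0x54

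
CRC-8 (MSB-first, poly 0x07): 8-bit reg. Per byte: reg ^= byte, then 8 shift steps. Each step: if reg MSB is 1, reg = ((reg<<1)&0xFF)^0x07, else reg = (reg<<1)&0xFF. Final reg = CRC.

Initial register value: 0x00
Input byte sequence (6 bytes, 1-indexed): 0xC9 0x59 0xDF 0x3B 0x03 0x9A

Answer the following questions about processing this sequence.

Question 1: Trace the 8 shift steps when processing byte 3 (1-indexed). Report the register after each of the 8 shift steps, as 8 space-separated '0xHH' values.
After byte 1 (0xC9): reg=0x71
After byte 2 (0x59): reg=0xD8
Register before byte 3: 0xD8
After XOR with byte 0xDF: 0x07

Answer: 0x0E 0x1C 0x38 0x70 0xE0 0xC7 0x89 0x15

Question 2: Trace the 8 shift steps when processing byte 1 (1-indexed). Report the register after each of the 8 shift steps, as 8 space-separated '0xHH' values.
Answer: 0x95 0x2D 0x5A 0xB4 0x6F 0xDE 0xBB 0x71

Derivation:
Register before byte 1: 0x00
After XOR with byte 0xC9: 0xC9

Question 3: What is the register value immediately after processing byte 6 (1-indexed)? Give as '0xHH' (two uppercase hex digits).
After byte 1 (0xC9): reg=0x71
After byte 2 (0x59): reg=0xD8
After byte 3 (0xDF): reg=0x15
After byte 4 (0x3B): reg=0xCA
After byte 5 (0x03): reg=0x71
After byte 6 (0x9A): reg=0x9F

Answer: 0x9F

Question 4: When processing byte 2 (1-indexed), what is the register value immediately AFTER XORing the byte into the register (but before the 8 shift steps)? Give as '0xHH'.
Register before byte 2: 0x71
Byte 2: 0x59
0x71 XOR 0x59 = 0x28

Answer: 0x28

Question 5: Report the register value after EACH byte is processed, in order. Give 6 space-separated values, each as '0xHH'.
0x71 0xD8 0x15 0xCA 0x71 0x9F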